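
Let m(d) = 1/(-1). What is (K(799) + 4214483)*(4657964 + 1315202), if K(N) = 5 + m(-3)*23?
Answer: 25173699046190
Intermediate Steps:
m(d) = -1
K(N) = -18 (K(N) = 5 - 1*23 = 5 - 23 = -18)
(K(799) + 4214483)*(4657964 + 1315202) = (-18 + 4214483)*(4657964 + 1315202) = 4214465*5973166 = 25173699046190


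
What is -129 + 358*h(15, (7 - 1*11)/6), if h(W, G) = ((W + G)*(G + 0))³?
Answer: -227802089/729 ≈ -3.1249e+5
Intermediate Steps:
h(W, G) = G³*(G + W)³ (h(W, G) = ((G + W)*G)³ = (G*(G + W))³ = G³*(G + W)³)
-129 + 358*h(15, (7 - 1*11)/6) = -129 + 358*(((7 - 1*11)/6)³*((7 - 1*11)/6 + 15)³) = -129 + 358*(((7 - 11)*(⅙))³*((7 - 11)*(⅙) + 15)³) = -129 + 358*((-4*⅙)³*(-4*⅙ + 15)³) = -129 + 358*((-⅔)³*(-⅔ + 15)³) = -129 + 358*(-8*(43/3)³/27) = -129 + 358*(-8/27*79507/27) = -129 + 358*(-636056/729) = -129 - 227708048/729 = -227802089/729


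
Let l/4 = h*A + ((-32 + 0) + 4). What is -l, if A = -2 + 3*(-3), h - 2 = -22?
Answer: -768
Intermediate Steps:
h = -20 (h = 2 - 22 = -20)
A = -11 (A = -2 - 9 = -11)
l = 768 (l = 4*(-20*(-11) + ((-32 + 0) + 4)) = 4*(220 + (-32 + 4)) = 4*(220 - 28) = 4*192 = 768)
-l = -1*768 = -768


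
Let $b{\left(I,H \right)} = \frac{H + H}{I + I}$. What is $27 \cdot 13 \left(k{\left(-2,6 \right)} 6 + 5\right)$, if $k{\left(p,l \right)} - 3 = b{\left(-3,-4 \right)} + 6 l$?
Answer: $86697$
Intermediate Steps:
$b{\left(I,H \right)} = \frac{H}{I}$ ($b{\left(I,H \right)} = \frac{2 H}{2 I} = 2 H \frac{1}{2 I} = \frac{H}{I}$)
$k{\left(p,l \right)} = \frac{13}{3} + 6 l$ ($k{\left(p,l \right)} = 3 + \left(- \frac{4}{-3} + 6 l\right) = 3 + \left(\left(-4\right) \left(- \frac{1}{3}\right) + 6 l\right) = 3 + \left(\frac{4}{3} + 6 l\right) = \frac{13}{3} + 6 l$)
$27 \cdot 13 \left(k{\left(-2,6 \right)} 6 + 5\right) = 27 \cdot 13 \left(\left(\frac{13}{3} + 6 \cdot 6\right) 6 + 5\right) = 351 \left(\left(\frac{13}{3} + 36\right) 6 + 5\right) = 351 \left(\frac{121}{3} \cdot 6 + 5\right) = 351 \left(242 + 5\right) = 351 \cdot 247 = 86697$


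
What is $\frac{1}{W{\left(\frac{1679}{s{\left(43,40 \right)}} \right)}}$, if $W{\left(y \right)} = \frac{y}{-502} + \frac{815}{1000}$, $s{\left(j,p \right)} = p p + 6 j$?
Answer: $\frac{46635800}{37924227} \approx 1.2297$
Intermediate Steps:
$s{\left(j,p \right)} = p^{2} + 6 j$
$W{\left(y \right)} = \frac{163}{200} - \frac{y}{502}$ ($W{\left(y \right)} = y \left(- \frac{1}{502}\right) + 815 \cdot \frac{1}{1000} = - \frac{y}{502} + \frac{163}{200} = \frac{163}{200} - \frac{y}{502}$)
$\frac{1}{W{\left(\frac{1679}{s{\left(43,40 \right)}} \right)}} = \frac{1}{\frac{163}{200} - \frac{1679 \frac{1}{40^{2} + 6 \cdot 43}}{502}} = \frac{1}{\frac{163}{200} - \frac{1679 \frac{1}{1600 + 258}}{502}} = \frac{1}{\frac{163}{200} - \frac{1679 \cdot \frac{1}{1858}}{502}} = \frac{1}{\frac{163}{200} - \frac{1679}{932716}} = \frac{1}{\frac{37924227}{46635800}} = \frac{46635800}{37924227}$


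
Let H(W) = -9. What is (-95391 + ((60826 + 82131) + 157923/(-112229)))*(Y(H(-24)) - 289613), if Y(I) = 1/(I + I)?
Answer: -27827841274617185/2020122 ≈ -1.3775e+10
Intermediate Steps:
Y(I) = 1/(2*I)
(-95391 + ((60826 + 82131) + 157923/(-112229)))*(Y(H(-24)) - 289613) = (-95391 + ((60826 + 82131) + 157923/(-112229)))*((½)/(-9) - 289613) = (-95391 + (142957 + 157923*(-1/112229)))*((½)*(-⅑) - 289613) = (-95391 + (142957 - 157923/112229))*(-1/18 - 289613) = (-95391 + 16043763230/112229)*(-5213035/18) = (5338126691/112229)*(-5213035/18) = -27827841274617185/2020122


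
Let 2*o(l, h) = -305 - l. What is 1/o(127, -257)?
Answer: -1/216 ≈ -0.0046296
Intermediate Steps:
o(l, h) = -305/2 - l/2 (o(l, h) = (-305 - l)/2 = -305/2 - l/2)
1/o(127, -257) = 1/(-305/2 - ½*127) = 1/(-305/2 - 127/2) = 1/(-216) = -1/216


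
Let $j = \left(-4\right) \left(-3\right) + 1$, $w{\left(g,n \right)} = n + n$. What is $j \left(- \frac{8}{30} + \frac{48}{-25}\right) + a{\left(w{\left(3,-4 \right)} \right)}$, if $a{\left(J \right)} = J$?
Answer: $- \frac{2732}{75} \approx -36.427$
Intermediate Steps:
$w{\left(g,n \right)} = 2 n$
$j = 13$ ($j = 12 + 1 = 13$)
$j \left(- \frac{8}{30} + \frac{48}{-25}\right) + a{\left(w{\left(3,-4 \right)} \right)} = 13 \left(- \frac{8}{30} + \frac{48}{-25}\right) + 2 \left(-4\right) = 13 \left(\left(-8\right) \frac{1}{30} + 48 \left(- \frac{1}{25}\right)\right) - 8 = 13 \left(- \frac{4}{15} - \frac{48}{25}\right) - 8 = 13 \left(- \frac{164}{75}\right) - 8 = - \frac{2132}{75} - 8 = - \frac{2732}{75}$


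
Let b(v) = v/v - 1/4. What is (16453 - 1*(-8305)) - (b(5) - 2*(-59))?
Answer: 98557/4 ≈ 24639.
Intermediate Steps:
b(v) = 3/4 (b(v) = 1 - 1*1/4 = 1 - 1/4 = 3/4)
(16453 - 1*(-8305)) - (b(5) - 2*(-59)) = (16453 - 1*(-8305)) - (3/4 - 2*(-59)) = (16453 + 8305) - (3/4 + 118) = 24758 - 1*475/4 = 24758 - 475/4 = 98557/4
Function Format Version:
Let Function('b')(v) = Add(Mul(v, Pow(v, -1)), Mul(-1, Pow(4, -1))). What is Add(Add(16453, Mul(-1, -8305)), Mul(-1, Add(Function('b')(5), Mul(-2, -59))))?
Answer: Rational(98557, 4) ≈ 24639.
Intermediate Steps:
Function('b')(v) = Rational(3, 4) (Function('b')(v) = Add(1, Mul(-1, Rational(1, 4))) = Add(1, Rational(-1, 4)) = Rational(3, 4))
Add(Add(16453, Mul(-1, -8305)), Mul(-1, Add(Function('b')(5), Mul(-2, -59)))) = Add(Add(16453, Mul(-1, -8305)), Mul(-1, Add(Rational(3, 4), Mul(-2, -59)))) = Add(Add(16453, 8305), Mul(-1, Add(Rational(3, 4), 118))) = Add(24758, Mul(-1, Rational(475, 4))) = Add(24758, Rational(-475, 4)) = Rational(98557, 4)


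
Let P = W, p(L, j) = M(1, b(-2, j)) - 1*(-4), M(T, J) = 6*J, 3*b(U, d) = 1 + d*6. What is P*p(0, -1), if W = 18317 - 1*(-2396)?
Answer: -124278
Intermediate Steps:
b(U, d) = 1/3 + 2*d (b(U, d) = (1 + d*6)/3 = (1 + 6*d)/3 = 1/3 + 2*d)
p(L, j) = 6 + 12*j (p(L, j) = 6*(1/3 + 2*j) - 1*(-4) = (2 + 12*j) + 4 = 6 + 12*j)
W = 20713 (W = 18317 + 2396 = 20713)
P = 20713
P*p(0, -1) = 20713*(6 + 12*(-1)) = 20713*(6 - 12) = 20713*(-6) = -124278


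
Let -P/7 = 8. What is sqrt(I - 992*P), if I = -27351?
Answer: sqrt(28201) ≈ 167.93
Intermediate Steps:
P = -56 (P = -7*8 = -56)
sqrt(I - 992*P) = sqrt(-27351 - 992*(-56)) = sqrt(-27351 + 55552) = sqrt(28201)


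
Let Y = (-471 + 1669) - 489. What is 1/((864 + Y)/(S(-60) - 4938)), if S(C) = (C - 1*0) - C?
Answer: -4938/1573 ≈ -3.1392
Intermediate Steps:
Y = 709 (Y = 1198 - 489 = 709)
S(C) = 0 (S(C) = (C + 0) - C = C - C = 0)
1/((864 + Y)/(S(-60) - 4938)) = 1/((864 + 709)/(0 - 4938)) = 1/(1573/(-4938)) = 1/(1573*(-1/4938)) = 1/(-1573/4938) = -4938/1573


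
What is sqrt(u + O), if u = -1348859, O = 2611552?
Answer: sqrt(1262693) ≈ 1123.7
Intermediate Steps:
sqrt(u + O) = sqrt(-1348859 + 2611552) = sqrt(1262693)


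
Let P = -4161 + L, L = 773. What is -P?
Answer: 3388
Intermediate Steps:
P = -3388 (P = -4161 + 773 = -3388)
-P = -1*(-3388) = 3388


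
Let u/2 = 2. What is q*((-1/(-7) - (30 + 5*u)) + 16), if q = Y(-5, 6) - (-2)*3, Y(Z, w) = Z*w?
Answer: 5688/7 ≈ 812.57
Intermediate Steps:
u = 4 (u = 2*2 = 4)
q = -24 (q = -5*6 - (-2)*3 = -30 - 1*(-6) = -30 + 6 = -24)
q*((-1/(-7) - (30 + 5*u)) + 16) = -24*((-1/(-7) - 5/(1/(6 + 4))) + 16) = -24*((-1*(-⅐) - 5/(1/10)) + 16) = -24*((⅐ - 5/⅒) + 16) = -24*((⅐ - 5*10) + 16) = -24*((⅐ - 50) + 16) = -24*(-349/7 + 16) = -24*(-237/7) = 5688/7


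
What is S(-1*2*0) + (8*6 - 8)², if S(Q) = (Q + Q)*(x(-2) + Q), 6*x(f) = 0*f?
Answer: 1600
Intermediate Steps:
x(f) = 0 (x(f) = (0*f)/6 = (⅙)*0 = 0)
S(Q) = 2*Q² (S(Q) = (Q + Q)*(0 + Q) = (2*Q)*Q = 2*Q²)
S(-1*2*0) + (8*6 - 8)² = 2*(-1*2*0)² + (8*6 - 8)² = 2*(-2*0)² + (48 - 8)² = 2*0² + 40² = 2*0 + 1600 = 0 + 1600 = 1600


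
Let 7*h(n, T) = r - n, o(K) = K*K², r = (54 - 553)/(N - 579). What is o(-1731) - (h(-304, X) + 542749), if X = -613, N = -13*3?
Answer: -22440016175011/4326 ≈ -5.1872e+9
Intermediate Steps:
N = -39
r = 499/618 (r = (54 - 553)/(-39 - 579) = -499/(-618) = -499*(-1/618) = 499/618 ≈ 0.80744)
o(K) = K³
h(n, T) = 499/4326 - n/7 (h(n, T) = (499/618 - n)/7 = 499/4326 - n/7)
o(-1731) - (h(-304, X) + 542749) = (-1731)³ - ((499/4326 - ⅐*(-304)) + 542749) = -5186700891 - ((499/4326 + 304/7) + 542749) = -5186700891 - (188371/4326 + 542749) = -5186700891 - 1*2348120545/4326 = -5186700891 - 2348120545/4326 = -22440016175011/4326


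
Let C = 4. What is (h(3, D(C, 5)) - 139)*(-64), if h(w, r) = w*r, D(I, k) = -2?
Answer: 9280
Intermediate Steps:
h(w, r) = r*w
(h(3, D(C, 5)) - 139)*(-64) = (-2*3 - 139)*(-64) = (-6 - 139)*(-64) = -145*(-64) = 9280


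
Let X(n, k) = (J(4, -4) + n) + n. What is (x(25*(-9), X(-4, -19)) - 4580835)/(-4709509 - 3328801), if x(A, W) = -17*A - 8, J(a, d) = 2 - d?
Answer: 2288509/4019155 ≈ 0.56940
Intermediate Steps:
X(n, k) = 6 + 2*n (X(n, k) = ((2 - 1*(-4)) + n) + n = ((2 + 4) + n) + n = (6 + n) + n = 6 + 2*n)
x(A, W) = -8 - 17*A
(x(25*(-9), X(-4, -19)) - 4580835)/(-4709509 - 3328801) = ((-8 - 425*(-9)) - 4580835)/(-4709509 - 3328801) = ((-8 - 17*(-225)) - 4580835)/(-8038310) = ((-8 + 3825) - 4580835)*(-1/8038310) = (3817 - 4580835)*(-1/8038310) = -4577018*(-1/8038310) = 2288509/4019155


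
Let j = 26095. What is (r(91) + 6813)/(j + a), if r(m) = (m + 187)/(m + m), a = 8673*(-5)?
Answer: -310061/785785 ≈ -0.39459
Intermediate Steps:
a = -43365
r(m) = (187 + m)/(2*m) (r(m) = (187 + m)/((2*m)) = (187 + m)*(1/(2*m)) = (187 + m)/(2*m))
(r(91) + 6813)/(j + a) = ((1/2)*(187 + 91)/91 + 6813)/(26095 - 43365) = ((1/2)*(1/91)*278 + 6813)/(-17270) = (139/91 + 6813)*(-1/17270) = (620122/91)*(-1/17270) = -310061/785785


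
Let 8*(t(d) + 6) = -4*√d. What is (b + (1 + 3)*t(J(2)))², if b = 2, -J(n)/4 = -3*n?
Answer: 580 + 176*√6 ≈ 1011.1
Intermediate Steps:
J(n) = 12*n (J(n) = -(-12)*n = 12*n)
t(d) = -6 - √d/2 (t(d) = -6 + (-4*√d)/8 = -6 - √d/2)
(b + (1 + 3)*t(J(2)))² = (2 + (1 + 3)*(-6 - 2*√6/2))² = (2 + 4*(-6 - √6))² = (2 + (-24 - 4*√6))² = (-22 - 4*√6)²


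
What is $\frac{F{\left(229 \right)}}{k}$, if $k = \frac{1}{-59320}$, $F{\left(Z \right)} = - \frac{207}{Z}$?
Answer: $\frac{12279240}{229} \approx 53621.0$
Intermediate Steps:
$k = - \frac{1}{59320} \approx -1.6858 \cdot 10^{-5}$
$\frac{F{\left(229 \right)}}{k} = \frac{\left(-207\right) \frac{1}{229}}{- \frac{1}{59320}} = \left(-207\right) \frac{1}{229} \left(-59320\right) = \left(- \frac{207}{229}\right) \left(-59320\right) = \frac{12279240}{229}$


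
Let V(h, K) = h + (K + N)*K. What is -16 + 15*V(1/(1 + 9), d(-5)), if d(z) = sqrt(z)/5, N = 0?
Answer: -35/2 ≈ -17.500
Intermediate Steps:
d(z) = sqrt(z)/5
V(h, K) = h + K**2 (V(h, K) = h + (K + 0)*K = h + K*K = h + K**2)
-16 + 15*V(1/(1 + 9), d(-5)) = -16 + 15*(1/(1 + 9) + (sqrt(-5)/5)**2) = -16 + 15*(1/10 + ((I*sqrt(5))/5)**2) = -16 + 15*(1/10 + (I*sqrt(5)/5)**2) = -16 + 15*(1/10 - 1/5) = -16 + 15*(-1/10) = -16 - 3/2 = -35/2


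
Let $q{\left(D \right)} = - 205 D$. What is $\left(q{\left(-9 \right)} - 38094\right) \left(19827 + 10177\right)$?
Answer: $-1087614996$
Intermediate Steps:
$\left(q{\left(-9 \right)} - 38094\right) \left(19827 + 10177\right) = \left(\left(-205\right) \left(-9\right) - 38094\right) \left(19827 + 10177\right) = \left(1845 - 38094\right) 30004 = \left(-36249\right) 30004 = -1087614996$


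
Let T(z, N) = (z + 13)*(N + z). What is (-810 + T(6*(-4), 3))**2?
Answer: 335241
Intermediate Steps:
T(z, N) = (13 + z)*(N + z)
(-810 + T(6*(-4), 3))**2 = (-810 + ((6*(-4))**2 + 13*3 + 13*(6*(-4)) + 3*(6*(-4))))**2 = (-810 + ((-24)**2 + 39 + 13*(-24) + 3*(-24)))**2 = (-810 + (576 + 39 - 312 - 72))**2 = (-810 + 231)**2 = (-579)**2 = 335241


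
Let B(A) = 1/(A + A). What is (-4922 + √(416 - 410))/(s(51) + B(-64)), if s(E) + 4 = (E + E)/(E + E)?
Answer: 630016/385 - 128*√6/385 ≈ 1635.6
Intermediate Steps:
B(A) = 1/(2*A)
s(E) = -3 (s(E) = -4 + (E + E)/(E + E) = -4 + (2*E)/((2*E)) = -4 + (2*E)*(1/(2*E)) = -4 + 1 = -3)
(-4922 + √(416 - 410))/(s(51) + B(-64)) = (-4922 + √(416 - 410))/(-3 + (½)/(-64)) = (-4922 + √6)/(-3 + (½)*(-1/64)) = (-4922 + √6)/(-3 - 1/128) = (-4922 + √6)/(-385/128) = (-4922 + √6)*(-128/385) = 630016/385 - 128*√6/385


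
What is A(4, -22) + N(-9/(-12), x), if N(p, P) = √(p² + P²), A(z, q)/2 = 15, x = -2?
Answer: 30 + √73/4 ≈ 32.136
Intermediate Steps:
A(z, q) = 30 (A(z, q) = 2*15 = 30)
N(p, P) = √(P² + p²)
A(4, -22) + N(-9/(-12), x) = 30 + √((-2)² + (-9/(-12))²) = 30 + √(4 + (-9*(-1/12))²) = 30 + √(4 + (¾)²) = 30 + √(4 + 9/16) = 30 + √(73/16) = 30 + √73/4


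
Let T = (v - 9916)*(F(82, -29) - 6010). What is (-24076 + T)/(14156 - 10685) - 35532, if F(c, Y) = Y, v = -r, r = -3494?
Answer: -6505630/267 ≈ -24366.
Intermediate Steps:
v = 3494 (v = -1*(-3494) = 3494)
T = 38782458 (T = (3494 - 9916)*(-29 - 6010) = -6422*(-6039) = 38782458)
(-24076 + T)/(14156 - 10685) - 35532 = (-24076 + 38782458)/(14156 - 10685) - 35532 = 38758382/3471 - 35532 = 38758382*(1/3471) - 35532 = 2981414/267 - 35532 = -6505630/267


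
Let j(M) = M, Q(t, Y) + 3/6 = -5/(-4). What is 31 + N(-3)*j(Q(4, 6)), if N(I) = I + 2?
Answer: 121/4 ≈ 30.250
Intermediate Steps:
Q(t, Y) = ¾ (Q(t, Y) = -½ - 5/(-4) = -½ - 5*(-¼) = -½ + 5/4 = ¾)
N(I) = 2 + I
31 + N(-3)*j(Q(4, 6)) = 31 + (2 - 3)*(¾) = 31 - 1*¾ = 31 - ¾ = 121/4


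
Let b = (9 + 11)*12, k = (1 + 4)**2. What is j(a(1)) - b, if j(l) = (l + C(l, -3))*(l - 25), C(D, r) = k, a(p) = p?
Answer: -864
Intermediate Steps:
k = 25 (k = 5**2 = 25)
C(D, r) = 25
j(l) = (-25 + l)*(25 + l) (j(l) = (l + 25)*(l - 25) = (25 + l)*(-25 + l) = (-25 + l)*(25 + l))
b = 240 (b = 20*12 = 240)
j(a(1)) - b = (-625 + 1**2) - 1*240 = (-625 + 1) - 240 = -624 - 240 = -864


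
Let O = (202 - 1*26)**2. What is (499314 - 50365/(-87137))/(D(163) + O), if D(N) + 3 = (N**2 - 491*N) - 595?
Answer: -43508774383/2011644782 ≈ -21.628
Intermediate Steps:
O = 30976 (O = (202 - 26)**2 = 176**2 = 30976)
D(N) = -598 + N**2 - 491*N (D(N) = -3 + ((N**2 - 491*N) - 595) = -3 + (-595 + N**2 - 491*N) = -598 + N**2 - 491*N)
(499314 - 50365/(-87137))/(D(163) + O) = (499314 - 50365/(-87137))/((-598 + 163**2 - 491*163) + 30976) = (499314 - 50365*(-1/87137))/((-598 + 26569 - 80033) + 30976) = (499314 + 50365/87137)/(-54062 + 30976) = (43508774383/87137)/(-23086) = (43508774383/87137)*(-1/23086) = -43508774383/2011644782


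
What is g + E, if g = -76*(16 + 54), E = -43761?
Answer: -49081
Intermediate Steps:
g = -5320 (g = -76*70 = -5320)
g + E = -5320 - 43761 = -49081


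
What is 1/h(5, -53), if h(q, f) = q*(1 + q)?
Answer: 1/30 ≈ 0.033333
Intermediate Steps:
1/h(5, -53) = 1/(5*(1 + 5)) = 1/(5*6) = 1/30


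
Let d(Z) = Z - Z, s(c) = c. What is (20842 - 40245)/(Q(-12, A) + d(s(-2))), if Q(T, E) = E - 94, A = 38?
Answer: 19403/56 ≈ 346.48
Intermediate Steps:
d(Z) = 0
Q(T, E) = -94 + E
(20842 - 40245)/(Q(-12, A) + d(s(-2))) = (20842 - 40245)/((-94 + 38) + 0) = -19403/(-56 + 0) = -19403/(-56) = -19403*(-1/56) = 19403/56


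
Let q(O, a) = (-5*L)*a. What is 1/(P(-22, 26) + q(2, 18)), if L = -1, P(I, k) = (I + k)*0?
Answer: 1/90 ≈ 0.011111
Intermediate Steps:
P(I, k) = 0
q(O, a) = 5*a (q(O, a) = (-5*(-1))*a = 5*a)
1/(P(-22, 26) + q(2, 18)) = 1/(0 + 5*18) = 1/(0 + 90) = 1/90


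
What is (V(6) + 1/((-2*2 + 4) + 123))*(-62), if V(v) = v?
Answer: -45818/123 ≈ -372.50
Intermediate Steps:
(V(6) + 1/((-2*2 + 4) + 123))*(-62) = (6 + 1/((-2*2 + 4) + 123))*(-62) = (6 + 1/((-4 + 4) + 123))*(-62) = (6 + 1/(0 + 123))*(-62) = (6 + 1/123)*(-62) = (739/123)*(-62) = -45818/123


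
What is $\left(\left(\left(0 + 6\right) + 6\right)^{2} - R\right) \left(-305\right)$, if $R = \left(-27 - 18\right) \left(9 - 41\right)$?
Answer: $395280$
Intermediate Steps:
$R = 1440$ ($R = \left(-45\right) \left(-32\right) = 1440$)
$\left(\left(\left(0 + 6\right) + 6\right)^{2} - R\right) \left(-305\right) = \left(\left(\left(0 + 6\right) + 6\right)^{2} - 1440\right) \left(-305\right) = \left(\left(6 + 6\right)^{2} - 1440\right) \left(-305\right) = \left(12^{2} - 1440\right) \left(-305\right) = \left(144 - 1440\right) \left(-305\right) = \left(-1296\right) \left(-305\right) = 395280$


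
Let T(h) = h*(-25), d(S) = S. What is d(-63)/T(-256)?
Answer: -63/6400 ≈ -0.0098438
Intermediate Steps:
T(h) = -25*h
d(-63)/T(-256) = -63/((-25*(-256))) = -63/6400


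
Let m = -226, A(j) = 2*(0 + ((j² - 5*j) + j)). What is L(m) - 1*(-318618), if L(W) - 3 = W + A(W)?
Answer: 422355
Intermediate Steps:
A(j) = -8*j + 2*j² (A(j) = 2*(0 + (j² - 4*j)) = 2*(j² - 4*j) = -8*j + 2*j²)
L(W) = 3 + W + 2*W*(-4 + W) (L(W) = 3 + (W + 2*W*(-4 + W)) = 3 + W + 2*W*(-4 + W))
L(m) - 1*(-318618) = (3 - 226 + 2*(-226)*(-4 - 226)) - 1*(-318618) = (3 - 226 + 2*(-226)*(-230)) + 318618 = (3 - 226 + 103960) + 318618 = 103737 + 318618 = 422355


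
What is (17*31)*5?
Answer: 2635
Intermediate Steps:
(17*31)*5 = 527*5 = 2635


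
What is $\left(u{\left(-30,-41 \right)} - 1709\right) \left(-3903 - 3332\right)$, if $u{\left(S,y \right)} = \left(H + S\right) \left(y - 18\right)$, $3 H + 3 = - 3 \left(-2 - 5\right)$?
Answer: $2119855$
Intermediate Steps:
$H = 6$ ($H = -1 + \frac{\left(-3\right) \left(-2 - 5\right)}{3} = -1 + \frac{\left(-3\right) \left(-7\right)}{3} = -1 + \frac{1}{3} \cdot 21 = -1 + 7 = 6$)
$u{\left(S,y \right)} = \left(-18 + y\right) \left(6 + S\right)$ ($u{\left(S,y \right)} = \left(6 + S\right) \left(y - 18\right) = \left(6 + S\right) \left(-18 + y\right) = \left(-18 + y\right) \left(6 + S\right)$)
$\left(u{\left(-30,-41 \right)} - 1709\right) \left(-3903 - 3332\right) = \left(\left(-108 - -540 + 6 \left(-41\right) - -1230\right) - 1709\right) \left(-3903 - 3332\right) = \left(\left(-108 + 540 - 246 + 1230\right) - 1709\right) \left(-7235\right) = \left(1416 - 1709\right) \left(-7235\right) = \left(-293\right) \left(-7235\right) = 2119855$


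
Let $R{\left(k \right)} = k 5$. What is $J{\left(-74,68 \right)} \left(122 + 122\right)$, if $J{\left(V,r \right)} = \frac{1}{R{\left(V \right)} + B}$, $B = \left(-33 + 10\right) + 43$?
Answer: $- \frac{122}{175} \approx -0.69714$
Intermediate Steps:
$R{\left(k \right)} = 5 k$
$B = 20$ ($B = -23 + 43 = 20$)
$J{\left(V,r \right)} = \frac{1}{20 + 5 V}$ ($J{\left(V,r \right)} = \frac{1}{5 V + 20} = \frac{1}{20 + 5 V}$)
$J{\left(-74,68 \right)} \left(122 + 122\right) = \frac{1}{5 \left(4 - 74\right)} \left(122 + 122\right) = \frac{1}{5 \left(-70\right)} 244 = \frac{1}{5} \left(- \frac{1}{70}\right) 244 = \left(- \frac{1}{350}\right) 244 = - \frac{122}{175}$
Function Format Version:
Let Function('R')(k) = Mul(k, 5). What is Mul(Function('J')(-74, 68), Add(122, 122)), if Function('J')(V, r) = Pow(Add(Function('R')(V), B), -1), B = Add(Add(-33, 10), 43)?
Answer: Rational(-122, 175) ≈ -0.69714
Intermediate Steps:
Function('R')(k) = Mul(5, k)
B = 20 (B = Add(-23, 43) = 20)
Function('J')(V, r) = Pow(Add(20, Mul(5, V)), -1) (Function('J')(V, r) = Pow(Add(Mul(5, V), 20), -1) = Pow(Add(20, Mul(5, V)), -1))
Mul(Function('J')(-74, 68), Add(122, 122)) = Mul(Mul(Rational(1, 5), Pow(Add(4, -74), -1)), Add(122, 122)) = Mul(Mul(Rational(1, 5), Pow(-70, -1)), 244) = Mul(Mul(Rational(1, 5), Rational(-1, 70)), 244) = Mul(Rational(-1, 350), 244) = Rational(-122, 175)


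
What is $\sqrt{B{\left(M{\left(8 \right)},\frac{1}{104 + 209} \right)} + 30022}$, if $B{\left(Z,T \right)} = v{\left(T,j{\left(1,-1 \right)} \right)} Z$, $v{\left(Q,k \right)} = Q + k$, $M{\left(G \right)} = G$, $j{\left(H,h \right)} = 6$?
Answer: $\frac{\sqrt{2945930334}}{313} \approx 173.41$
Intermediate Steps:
$B{\left(Z,T \right)} = Z \left(6 + T\right)$ ($B{\left(Z,T \right)} = \left(T + 6\right) Z = \left(6 + T\right) Z = Z \left(6 + T\right)$)
$\sqrt{B{\left(M{\left(8 \right)},\frac{1}{104 + 209} \right)} + 30022} = \sqrt{8 \left(6 + \frac{1}{104 + 209}\right) + 30022} = \sqrt{8 \left(6 + \frac{1}{313}\right) + 30022} = \sqrt{8 \cdot \frac{1879}{313} + 30022} = \sqrt{\frac{15032}{313} + 30022} = \sqrt{\frac{9411918}{313}} = \frac{\sqrt{2945930334}}{313}$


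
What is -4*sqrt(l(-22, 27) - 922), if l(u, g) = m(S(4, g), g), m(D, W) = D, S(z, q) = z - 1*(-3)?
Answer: -4*I*sqrt(915) ≈ -121.0*I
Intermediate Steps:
S(z, q) = 3 + z (S(z, q) = z + 3 = 3 + z)
l(u, g) = 7 (l(u, g) = 3 + 4 = 7)
-4*sqrt(l(-22, 27) - 922) = -4*sqrt(7 - 922) = -4*I*sqrt(915)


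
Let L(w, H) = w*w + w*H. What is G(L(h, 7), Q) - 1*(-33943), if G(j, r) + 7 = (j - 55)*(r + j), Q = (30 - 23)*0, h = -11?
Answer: 33452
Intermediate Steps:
L(w, H) = w² + H*w
Q = 0 (Q = 7*0 = 0)
G(j, r) = -7 + (-55 + j)*(j + r) (G(j, r) = -7 + (j - 55)*(r + j) = -7 + (-55 + j)*(j + r))
G(L(h, 7), Q) - 1*(-33943) = (-7 + (-11*(7 - 11))² - (-605)*(7 - 11) - 55*0 - 11*(7 - 11)*0) - 1*(-33943) = (-7 + (-11*(-4))² - (-605)*(-4) + 0 - 11*(-4)*0) + 33943 = (-7 + 44² - 55*44 + 0 + 44*0) + 33943 = (-7 + 1936 - 2420 + 0 + 0) + 33943 = -491 + 33943 = 33452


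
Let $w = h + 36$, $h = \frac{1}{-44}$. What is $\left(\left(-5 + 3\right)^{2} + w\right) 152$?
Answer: $\frac{66842}{11} \approx 6076.5$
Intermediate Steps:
$h = - \frac{1}{44} \approx -0.022727$
$w = \frac{1583}{44}$ ($w = - \frac{1}{44} + 36 = \frac{1583}{44} \approx 35.977$)
$\left(\left(-5 + 3\right)^{2} + w\right) 152 = \left(\left(-5 + 3\right)^{2} + \frac{1583}{44}\right) 152 = \left(\left(-2\right)^{2} + \frac{1583}{44}\right) 152 = \left(4 + \frac{1583}{44}\right) 152 = \frac{1759}{44} \cdot 152 = \frac{66842}{11}$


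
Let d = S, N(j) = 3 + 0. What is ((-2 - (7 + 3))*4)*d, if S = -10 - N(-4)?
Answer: 624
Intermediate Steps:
N(j) = 3
S = -13 (S = -10 - 1*3 = -10 - 3 = -13)
d = -13
((-2 - (7 + 3))*4)*d = ((-2 - (7 + 3))*4)*(-13) = ((-2 - 1*10)*4)*(-13) = ((-2 - 10)*4)*(-13) = -12*4*(-13) = -48*(-13) = 624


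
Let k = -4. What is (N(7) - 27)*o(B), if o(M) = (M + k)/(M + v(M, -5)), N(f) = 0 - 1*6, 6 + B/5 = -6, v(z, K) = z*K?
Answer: 44/5 ≈ 8.8000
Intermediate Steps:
v(z, K) = K*z
B = -60 (B = -30 + 5*(-6) = -30 - 30 = -60)
N(f) = -6 (N(f) = 0 - 6 = -6)
o(M) = -(-4 + M)/(4*M) (o(M) = (M - 4)/(M - 5*M) = (-4 + M)/((-4*M)) = (-4 + M)*(-1/(4*M)) = -(-4 + M)/(4*M))
(N(7) - 27)*o(B) = (-6 - 27)*((¼)*(4 - 1*(-60))/(-60)) = -33*(-1)*(4 + 60)/(4*60) = -33*(-1)*64/(4*60) = -33*(-4/15) = 44/5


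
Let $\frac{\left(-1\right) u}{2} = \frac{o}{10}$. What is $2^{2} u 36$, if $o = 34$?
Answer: $- \frac{4896}{5} \approx -979.2$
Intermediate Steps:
$u = - \frac{34}{5}$ ($u = - 2 \cdot \frac{34}{10} = - 2 \cdot 34 \cdot \frac{1}{10} = \left(-2\right) \frac{17}{5} = - \frac{34}{5} \approx -6.8$)
$2^{2} u 36 = 2^{2} \left(- \frac{34}{5}\right) 36 = 4 \left(- \frac{34}{5}\right) 36 = \left(- \frac{136}{5}\right) 36 = - \frac{4896}{5}$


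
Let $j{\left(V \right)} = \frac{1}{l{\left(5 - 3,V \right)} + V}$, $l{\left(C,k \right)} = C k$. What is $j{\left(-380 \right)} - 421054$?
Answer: $- \frac{480001561}{1140} \approx -4.2105 \cdot 10^{5}$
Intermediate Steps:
$j{\left(V \right)} = \frac{1}{3 V}$ ($j{\left(V \right)} = \frac{1}{\left(5 - 3\right) V + V} = \frac{1}{2 V + V} = \frac{1}{3 V}$)
$j{\left(-380 \right)} - 421054 = \frac{1}{3 \left(-380\right)} - 421054 = \frac{1}{3} \left(- \frac{1}{380}\right) - 421054 = - \frac{1}{1140} - 421054 = - \frac{480001561}{1140}$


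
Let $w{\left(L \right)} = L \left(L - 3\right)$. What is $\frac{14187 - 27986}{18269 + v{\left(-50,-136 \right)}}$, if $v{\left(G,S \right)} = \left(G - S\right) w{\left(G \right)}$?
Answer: $- \frac{13799}{246169} \approx -0.056055$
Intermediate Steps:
$w{\left(L \right)} = L \left(-3 + L\right)$
$v{\left(G,S \right)} = G \left(-3 + G\right) \left(G - S\right)$ ($v{\left(G,S \right)} = \left(G - S\right) G \left(-3 + G\right) = G \left(-3 + G\right) \left(G - S\right)$)
$\frac{14187 - 27986}{18269 + v{\left(-50,-136 \right)}} = \frac{14187 - 27986}{18269 - 50 \left(-3 - 50\right) \left(-50 - -136\right)} = - \frac{13799}{18269 - - 2650 \left(-50 + 136\right)} = - \frac{13799}{18269 - \left(-2650\right) 86} = - \frac{13799}{18269 + 227900} = - \frac{13799}{246169}$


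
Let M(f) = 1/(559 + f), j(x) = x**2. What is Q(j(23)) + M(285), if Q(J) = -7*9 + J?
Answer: 393305/844 ≈ 466.00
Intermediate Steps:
Q(J) = -63 + J
Q(j(23)) + M(285) = (-63 + 23**2) + 1/(559 + 285) = (-63 + 529) + 1/844 = 466 + 1/844 = 393305/844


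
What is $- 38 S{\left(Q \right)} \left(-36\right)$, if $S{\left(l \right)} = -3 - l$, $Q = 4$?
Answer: $-9576$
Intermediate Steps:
$- 38 S{\left(Q \right)} \left(-36\right) = - 38 \left(-3 - 4\right) \left(-36\right) = \left(-38\right) \left(-7\right) \left(-36\right) = 266 \left(-36\right) = -9576$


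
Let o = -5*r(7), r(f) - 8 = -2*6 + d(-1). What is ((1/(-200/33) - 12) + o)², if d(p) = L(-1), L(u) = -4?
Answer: 30991489/40000 ≈ 774.79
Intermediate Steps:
d(p) = -4
r(f) = -8 (r(f) = 8 + (-2*6 - 4) = 8 + (-12 - 4) = 8 - 16 = -8)
o = 40 (o = -5*(-8) = 40)
((1/(-200/33) - 12) + o)² = ((1/(-200/33) - 12) + 40)² = ((-33/200 - 12) + 40)² = (-2433/200 + 40)² = (5567/200)² = 30991489/40000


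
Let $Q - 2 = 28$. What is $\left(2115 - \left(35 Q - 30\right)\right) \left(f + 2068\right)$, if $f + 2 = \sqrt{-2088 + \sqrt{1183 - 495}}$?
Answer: $2262270 + 2190 \sqrt{-522 + \sqrt{43}} \approx 2.2623 \cdot 10^{6} + 49720.0 i$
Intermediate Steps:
$Q = 30$ ($Q = 2 + 28 = 30$)
$f = -2 + \sqrt{-2088 + 4 \sqrt{43}}$ ($f = -2 + \sqrt{-2088 + \sqrt{1183 - 495}} = -2 + \sqrt{-2088 + \sqrt{688}} = -2 + \sqrt{-2088 + 4 \sqrt{43}} \approx -2.0 + 45.407 i$)
$\left(2115 - \left(35 Q - 30\right)\right) \left(f + 2068\right) = \left(2115 - \left(35 \cdot 30 - 30\right)\right) \left(\left(-2 + 2 i \sqrt{522 - \sqrt{43}}\right) + 2068\right) = \left(2115 - \left(1050 - 30\right)\right) \left(2066 + 2 i \sqrt{522 - \sqrt{43}}\right) = \left(2115 - 1020\right) \left(2066 + 2 i \sqrt{522 - \sqrt{43}}\right) = 1095 \left(2066 + 2 i \sqrt{522 - \sqrt{43}}\right) = 2262270 + 2190 i \sqrt{522 - \sqrt{43}}$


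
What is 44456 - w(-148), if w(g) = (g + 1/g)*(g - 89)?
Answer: 1388003/148 ≈ 9378.4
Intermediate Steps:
w(g) = (-89 + g)*(g + 1/g) (w(g) = (g + 1/g)*(-89 + g) = (-89 + g)*(g + 1/g))
44456 - w(-148) = 44456 - (1 + (-148)² - 89*(-148) - 89/(-148)) = 44456 - (1 + 21904 + 13172 - 89*(-1/148)) = 44456 - (1 + 21904 + 13172 + 89/148) = 44456 - 1*5191485/148 = 44456 - 5191485/148 = 1388003/148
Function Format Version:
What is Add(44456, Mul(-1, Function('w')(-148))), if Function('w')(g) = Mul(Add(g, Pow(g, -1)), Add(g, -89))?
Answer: Rational(1388003, 148) ≈ 9378.4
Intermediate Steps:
Function('w')(g) = Mul(Add(-89, g), Add(g, Pow(g, -1))) (Function('w')(g) = Mul(Add(g, Pow(g, -1)), Add(-89, g)) = Mul(Add(-89, g), Add(g, Pow(g, -1))))
Add(44456, Mul(-1, Function('w')(-148))) = Add(44456, Mul(-1, Add(1, Pow(-148, 2), Mul(-89, -148), Mul(-89, Pow(-148, -1))))) = Add(44456, Mul(-1, Add(1, 21904, 13172, Mul(-89, Rational(-1, 148))))) = Add(44456, Mul(-1, Add(1, 21904, 13172, Rational(89, 148)))) = Add(44456, Mul(-1, Rational(5191485, 148))) = Add(44456, Rational(-5191485, 148)) = Rational(1388003, 148)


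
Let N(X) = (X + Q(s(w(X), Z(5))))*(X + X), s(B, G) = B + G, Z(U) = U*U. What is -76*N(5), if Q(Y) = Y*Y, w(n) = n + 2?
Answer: -782040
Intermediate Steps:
w(n) = 2 + n
Z(U) = U²
Q(Y) = Y²
N(X) = 2*X*(X + (27 + X)²) (N(X) = (X + ((2 + X) + 5²)²)*(X + X) = (X + ((2 + X) + 25)²)*(2*X) = (X + (27 + X)²)*(2*X) = 2*X*(X + (27 + X)²))
-76*N(5) = -152*5*(5 + (27 + 5)²) = -152*5*(5 + 32²) = -152*5*(5 + 1024) = -152*5*1029 = -76*10290 = -782040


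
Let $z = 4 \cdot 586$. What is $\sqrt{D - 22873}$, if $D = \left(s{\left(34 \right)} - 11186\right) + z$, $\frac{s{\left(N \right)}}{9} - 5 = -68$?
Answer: $i \sqrt{32282} \approx 179.67 i$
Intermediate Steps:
$z = 2344$
$s{\left(N \right)} = -567$ ($s{\left(N \right)} = 45 + 9 \left(-68\right) = 45 - 612 = -567$)
$D = -9409$ ($D = \left(-567 - 11186\right) + 2344 = -11753 + 2344 = -9409$)
$\sqrt{D - 22873} = \sqrt{-9409 - 22873} = \sqrt{-32282} = i \sqrt{32282}$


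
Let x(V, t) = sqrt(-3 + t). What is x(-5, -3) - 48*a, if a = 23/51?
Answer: -368/17 + I*sqrt(6) ≈ -21.647 + 2.4495*I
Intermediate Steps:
a = 23/51 (a = 23*(1/51) = 23/51 ≈ 0.45098)
x(-5, -3) - 48*a = sqrt(-3 - 3) - 48*23/51 = sqrt(-6) - 368/17 = I*sqrt(6) - 368/17 = -368/17 + I*sqrt(6)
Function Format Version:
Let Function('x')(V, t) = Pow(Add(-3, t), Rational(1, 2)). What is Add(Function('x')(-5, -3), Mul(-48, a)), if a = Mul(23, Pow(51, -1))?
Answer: Add(Rational(-368, 17), Mul(I, Pow(6, Rational(1, 2)))) ≈ Add(-21.647, Mul(2.4495, I))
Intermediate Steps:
a = Rational(23, 51) (a = Mul(23, Rational(1, 51)) = Rational(23, 51) ≈ 0.45098)
Add(Function('x')(-5, -3), Mul(-48, a)) = Add(Pow(Add(-3, -3), Rational(1, 2)), Mul(-48, Rational(23, 51))) = Add(Pow(-6, Rational(1, 2)), Rational(-368, 17)) = Add(Mul(I, Pow(6, Rational(1, 2))), Rational(-368, 17)) = Add(Rational(-368, 17), Mul(I, Pow(6, Rational(1, 2))))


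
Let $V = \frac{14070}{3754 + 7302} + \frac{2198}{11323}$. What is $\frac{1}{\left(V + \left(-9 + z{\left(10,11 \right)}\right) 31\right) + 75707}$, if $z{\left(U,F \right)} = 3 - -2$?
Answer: $\frac{62593544}{4731099644001} \approx 1.323 \cdot 10^{-5}$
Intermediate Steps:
$z{\left(U,F \right)} = 5$ ($z{\left(U,F \right)} = 3 + 2 = 5$)
$V = \frac{91807849}{62593544}$ ($V = \frac{14070}{11056} + 2198 \cdot \frac{1}{11323} = 14070 \cdot \frac{1}{11056} + \frac{2198}{11323} = \frac{7035}{5528} + \frac{2198}{11323} = \frac{91807849}{62593544} \approx 1.4667$)
$\frac{1}{\left(V + \left(-9 + z{\left(10,11 \right)}\right) 31\right) + 75707} = \frac{1}{\left(\frac{91807849}{62593544} + \left(-9 + 5\right) 31\right) + 75707} = \frac{1}{\left(\frac{91807849}{62593544} - 124\right) + 75707} = \frac{1}{- \frac{7669791607}{62593544} + 75707} = \frac{1}{\frac{4731099644001}{62593544}} = \frac{62593544}{4731099644001}$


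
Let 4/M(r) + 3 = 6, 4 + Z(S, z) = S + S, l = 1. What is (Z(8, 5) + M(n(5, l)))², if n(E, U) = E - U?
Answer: 1600/9 ≈ 177.78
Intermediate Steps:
Z(S, z) = -4 + 2*S (Z(S, z) = -4 + (S + S) = -4 + 2*S)
M(r) = 4/3 (M(r) = 4/(-3 + 6) = 4/3)
(Z(8, 5) + M(n(5, l)))² = ((-4 + 2*8) + 4/3)² = ((-4 + 16) + 4/3)² = (12 + 4/3)² = (40/3)² = 1600/9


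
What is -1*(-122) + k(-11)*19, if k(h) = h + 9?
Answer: 84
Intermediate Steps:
k(h) = 9 + h
-1*(-122) + k(-11)*19 = -1*(-122) + (9 - 11)*19 = 122 - 2*19 = 122 - 38 = 84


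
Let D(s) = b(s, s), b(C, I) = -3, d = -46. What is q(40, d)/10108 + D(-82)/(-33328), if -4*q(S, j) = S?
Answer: -75739/84219856 ≈ -0.00089930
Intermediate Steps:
q(S, j) = -S/4
D(s) = -3
q(40, d)/10108 + D(-82)/(-33328) = -¼*40/10108 - 3/(-33328) = -10*1/10108 - 3*(-1/33328) = -5/5054 + 3/33328 = -75739/84219856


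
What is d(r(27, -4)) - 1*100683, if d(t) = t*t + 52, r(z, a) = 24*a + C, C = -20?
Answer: -87175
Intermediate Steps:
r(z, a) = -20 + 24*a (r(z, a) = 24*a - 20 = -20 + 24*a)
d(t) = 52 + t**2 (d(t) = t**2 + 52 = 52 + t**2)
d(r(27, -4)) - 1*100683 = (52 + (-20 + 24*(-4))**2) - 1*100683 = (52 + (-20 - 96)**2) - 100683 = (52 + (-116)**2) - 100683 = (52 + 13456) - 100683 = 13508 - 100683 = -87175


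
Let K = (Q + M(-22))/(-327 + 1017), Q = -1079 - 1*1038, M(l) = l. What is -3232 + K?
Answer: -32351/10 ≈ -3235.1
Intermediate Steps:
Q = -2117 (Q = -1079 - 1038 = -2117)
K = -31/10 (K = (-2117 - 22)/(-327 + 1017) = -2139/690 = -2139*1/690 = -31/10 ≈ -3.1000)
-3232 + K = -3232 - 31/10 = -32351/10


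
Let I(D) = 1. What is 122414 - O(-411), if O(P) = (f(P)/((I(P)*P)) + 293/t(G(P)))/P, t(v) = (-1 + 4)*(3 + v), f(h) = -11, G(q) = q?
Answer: 8436744444299/68919768 ≈ 1.2241e+5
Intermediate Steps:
t(v) = 9 + 3*v (t(v) = 3*(3 + v) = 9 + 3*v)
O(P) = (-11/P + 293/(9 + 3*P))/P
122414 - O(-411) = 122414 - (-99 + 260*(-411))/(3*(-411)²*(3 - 411)) = 122414 - (-99 - 106860)/(3*168921*(-408)) = 122414 - (-1)*(-106959)/(3*168921*408) = 122414 - 1*35653/68919768 = 122414 - 35653/68919768 = 8436744444299/68919768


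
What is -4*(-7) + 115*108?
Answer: 12448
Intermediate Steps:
-4*(-7) + 115*108 = 28 + 12420 = 12448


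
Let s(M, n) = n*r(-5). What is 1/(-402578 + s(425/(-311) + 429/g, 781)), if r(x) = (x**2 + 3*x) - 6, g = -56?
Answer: -1/399454 ≈ -2.5034e-6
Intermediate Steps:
r(x) = -6 + x**2 + 3*x
s(M, n) = 4*n (s(M, n) = n*(-6 + (-5)**2 + 3*(-5)) = n*(-6 + 25 - 15) = n*4 = 4*n)
1/(-402578 + s(425/(-311) + 429/g, 781)) = 1/(-402578 + 4*781) = 1/(-402578 + 3124) = 1/(-399454) = -1/399454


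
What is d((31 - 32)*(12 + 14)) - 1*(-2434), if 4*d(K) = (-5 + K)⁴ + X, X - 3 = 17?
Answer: 933277/4 ≈ 2.3332e+5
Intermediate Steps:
X = 20 (X = 3 + 17 = 20)
d(K) = 5 + (-5 + K)⁴/4 (d(K) = ((-5 + K)⁴ + 20)/4 = (20 + (-5 + K)⁴)/4 = 5 + (-5 + K)⁴/4)
d((31 - 32)*(12 + 14)) - 1*(-2434) = (5 + (-5 + (31 - 32)*(12 + 14))⁴/4) - 1*(-2434) = (5 + (-5 - 1*26)⁴/4) + 2434 = (5 + (-5 - 26)⁴/4) + 2434 = (5 + (¼)*(-31)⁴) + 2434 = (5 + (¼)*923521) + 2434 = (5 + 923521/4) + 2434 = 923541/4 + 2434 = 933277/4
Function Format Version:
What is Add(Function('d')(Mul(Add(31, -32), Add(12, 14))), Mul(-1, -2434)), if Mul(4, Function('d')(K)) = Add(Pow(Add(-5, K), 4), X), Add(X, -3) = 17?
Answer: Rational(933277, 4) ≈ 2.3332e+5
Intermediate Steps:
X = 20 (X = Add(3, 17) = 20)
Function('d')(K) = Add(5, Mul(Rational(1, 4), Pow(Add(-5, K), 4))) (Function('d')(K) = Mul(Rational(1, 4), Add(Pow(Add(-5, K), 4), 20)) = Mul(Rational(1, 4), Add(20, Pow(Add(-5, K), 4))) = Add(5, Mul(Rational(1, 4), Pow(Add(-5, K), 4))))
Add(Function('d')(Mul(Add(31, -32), Add(12, 14))), Mul(-1, -2434)) = Add(Add(5, Mul(Rational(1, 4), Pow(Add(-5, Mul(Add(31, -32), Add(12, 14))), 4))), Mul(-1, -2434)) = Add(Add(5, Mul(Rational(1, 4), Pow(Add(-5, Mul(-1, 26)), 4))), 2434) = Add(Add(5, Mul(Rational(1, 4), Pow(Add(-5, -26), 4))), 2434) = Add(Add(5, Mul(Rational(1, 4), Pow(-31, 4))), 2434) = Add(Add(5, Mul(Rational(1, 4), 923521)), 2434) = Add(Add(5, Rational(923521, 4)), 2434) = Add(Rational(923541, 4), 2434) = Rational(933277, 4)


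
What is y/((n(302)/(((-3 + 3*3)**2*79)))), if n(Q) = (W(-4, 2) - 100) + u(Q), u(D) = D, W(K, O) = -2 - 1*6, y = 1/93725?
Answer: 1422/9091325 ≈ 0.00015641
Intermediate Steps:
y = 1/93725 ≈ 1.0670e-5
W(K, O) = -8 (W(K, O) = -2 - 6 = -8)
n(Q) = -108 + Q (n(Q) = (-8 - 100) + Q = -108 + Q)
y/((n(302)/(((-3 + 3*3)**2*79)))) = 1/(93725*(((-108 + 302)/(((-3 + 3*3)**2*79))))) = 1/(93725*((194/(((-3 + 9)**2*79))))) = 1/(93725*((194/((6**2*79))))) = 1/(93725*((194/((36*79))))) = 1/(93725*((194/2844))) = 1/(93725*((194*(1/2844)))) = 1/(93725*(97/1422)) = (1/93725)*(1422/97) = 1422/9091325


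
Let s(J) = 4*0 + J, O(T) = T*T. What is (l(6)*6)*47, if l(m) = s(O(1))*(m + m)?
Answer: 3384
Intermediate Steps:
O(T) = T²
s(J) = J (s(J) = 0 + J = J)
l(m) = 2*m (l(m) = 1²*(m + m) = 1*(2*m) = 2*m)
(l(6)*6)*47 = ((2*6)*6)*47 = (12*6)*47 = 72*47 = 3384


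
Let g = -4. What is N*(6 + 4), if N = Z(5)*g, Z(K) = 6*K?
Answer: -1200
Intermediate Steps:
N = -120 (N = (6*5)*(-4) = 30*(-4) = -120)
N*(6 + 4) = -120*(6 + 4) = -120*10 = -1200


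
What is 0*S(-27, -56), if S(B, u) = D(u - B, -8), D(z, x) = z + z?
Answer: 0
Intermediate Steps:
D(z, x) = 2*z
S(B, u) = -2*B + 2*u (S(B, u) = 2*(u - B) = -2*B + 2*u)
0*S(-27, -56) = 0*(-2*(-27) + 2*(-56)) = 0*(54 - 112) = 0*(-58) = 0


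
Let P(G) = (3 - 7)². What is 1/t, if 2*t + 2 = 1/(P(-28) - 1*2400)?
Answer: -4768/4769 ≈ -0.99979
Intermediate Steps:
P(G) = 16 (P(G) = (-4)² = 16)
t = -4769/4768 (t = -1 + 1/(2*(16 - 1*2400)) = -1 + 1/(2*(16 - 2400)) = -1 + (½)/(-2384) = -1 + (½)*(-1/2384) = -1 - 1/4768 = -4769/4768 ≈ -1.0002)
1/t = 1/(-4769/4768) = -4768/4769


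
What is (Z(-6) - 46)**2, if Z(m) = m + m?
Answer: 3364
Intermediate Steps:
Z(m) = 2*m
(Z(-6) - 46)**2 = (2*(-6) - 46)**2 = (-12 - 46)**2 = (-58)**2 = 3364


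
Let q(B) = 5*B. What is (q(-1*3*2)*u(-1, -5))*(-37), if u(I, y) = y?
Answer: -5550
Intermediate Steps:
(q(-1*3*2)*u(-1, -5))*(-37) = ((5*(-1*3*2))*(-5))*(-37) = ((5*(-3*2))*(-5))*(-37) = ((5*(-6))*(-5))*(-37) = -30*(-5)*(-37) = 150*(-37) = -5550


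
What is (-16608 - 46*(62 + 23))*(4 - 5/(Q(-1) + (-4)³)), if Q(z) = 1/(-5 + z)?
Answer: -6442652/77 ≈ -83671.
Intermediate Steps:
(-16608 - 46*(62 + 23))*(4 - 5/(Q(-1) + (-4)³)) = (-16608 - 46*(62 + 23))*(4 - 5/(1/(-5 - 1) + (-4)³)) = (-16608 - 46*85)*(4 - 5/(1/(-6) - 64)) = (-16608 - 3910)*(4 - 5/(-⅙ - 64)) = -20518*(4 - 5/(-385/6)) = -20518*(4 - 5*(-6/385)) = -20518*(4 + 6/77) = -20518*314/77 = -6442652/77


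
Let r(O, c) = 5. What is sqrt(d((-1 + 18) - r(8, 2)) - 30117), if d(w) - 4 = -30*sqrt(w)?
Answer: sqrt(-30113 - 60*sqrt(3)) ≈ 173.83*I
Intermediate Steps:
d(w) = 4 - 30*sqrt(w)
sqrt(d((-1 + 18) - r(8, 2)) - 30117) = sqrt((4 - 30*sqrt((-1 + 18) - 1*5)) - 30117) = sqrt((4 - 30*sqrt(17 - 5)) - 30117) = sqrt((4 - 60*sqrt(3)) - 30117) = sqrt(-30113 - 60*sqrt(3))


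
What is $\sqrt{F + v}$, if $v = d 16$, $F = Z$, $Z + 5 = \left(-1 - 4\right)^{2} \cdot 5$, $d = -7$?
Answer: $2 \sqrt{2} \approx 2.8284$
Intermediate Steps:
$Z = 120$ ($Z = -5 + \left(-1 - 4\right)^{2} \cdot 5 = -5 + \left(-5\right)^{2} \cdot 5 = -5 + 25 \cdot 5 = -5 + 125 = 120$)
$F = 120$
$v = -112$ ($v = \left(-7\right) 16 = -112$)
$\sqrt{F + v} = \sqrt{120 - 112} = \sqrt{8} = 2 \sqrt{2}$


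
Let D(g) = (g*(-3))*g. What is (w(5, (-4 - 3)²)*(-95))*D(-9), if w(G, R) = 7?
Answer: 161595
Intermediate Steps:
D(g) = -3*g² (D(g) = (-3*g)*g = -3*g²)
(w(5, (-4 - 3)²)*(-95))*D(-9) = (7*(-95))*(-3*(-9)²) = -(-1995)*81 = -665*(-243) = 161595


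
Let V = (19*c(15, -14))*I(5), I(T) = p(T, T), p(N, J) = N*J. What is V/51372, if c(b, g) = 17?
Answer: 8075/51372 ≈ 0.15719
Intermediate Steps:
p(N, J) = J*N
I(T) = T**2 (I(T) = T*T = T**2)
V = 8075 (V = (19*17)*5**2 = 323*25 = 8075)
V/51372 = 8075/51372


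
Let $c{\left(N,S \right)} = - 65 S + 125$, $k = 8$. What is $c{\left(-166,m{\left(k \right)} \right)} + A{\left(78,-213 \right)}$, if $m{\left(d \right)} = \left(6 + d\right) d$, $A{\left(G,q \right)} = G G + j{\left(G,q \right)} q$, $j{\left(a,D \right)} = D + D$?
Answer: $89667$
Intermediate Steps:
$j{\left(a,D \right)} = 2 D$
$A{\left(G,q \right)} = G^{2} + 2 q^{2}$ ($A{\left(G,q \right)} = G G + 2 q q = G^{2} + 2 q^{2}$)
$m{\left(d \right)} = d \left(6 + d\right)$
$c{\left(N,S \right)} = 125 - 65 S$
$c{\left(-166,m{\left(k \right)} \right)} + A{\left(78,-213 \right)} = \left(125 - 65 \cdot 8 \left(6 + 8\right)\right) + \left(78^{2} + 2 \left(-213\right)^{2}\right) = \left(125 - 65 \cdot 8 \cdot 14\right) + \left(6084 + 2 \cdot 45369\right) = \left(125 - 7280\right) + \left(6084 + 90738\right) = \left(125 - 7280\right) + 96822 = -7155 + 96822 = 89667$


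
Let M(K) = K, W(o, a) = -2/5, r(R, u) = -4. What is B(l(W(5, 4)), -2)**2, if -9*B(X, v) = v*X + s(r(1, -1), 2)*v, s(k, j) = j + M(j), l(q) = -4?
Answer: 0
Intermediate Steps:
W(o, a) = -2/5 (W(o, a) = -2*1/5 = -2/5)
s(k, j) = 2*j (s(k, j) = j + j = 2*j)
B(X, v) = -4*v/9 - X*v/9 (B(X, v) = -(v*X + (2*2)*v)/9 = -(X*v + 4*v)/9 = -(4*v + X*v)/9 = -4*v/9 - X*v/9)
B(l(W(5, 4)), -2)**2 = (-1/9*(-2)*(4 - 4))**2 = (-1/9*(-2)*0)**2 = 0**2 = 0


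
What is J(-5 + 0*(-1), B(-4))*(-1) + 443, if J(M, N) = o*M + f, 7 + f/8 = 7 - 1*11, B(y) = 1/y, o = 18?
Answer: 621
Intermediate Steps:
f = -88 (f = -56 + 8*(7 - 1*11) = -56 + 8*(7 - 11) = -56 + 8*(-4) = -56 - 32 = -88)
J(M, N) = -88 + 18*M (J(M, N) = 18*M - 88 = -88 + 18*M)
J(-5 + 0*(-1), B(-4))*(-1) + 443 = (-88 + 18*(-5 + 0*(-1)))*(-1) + 443 = (-88 + 18*(-5 + 0))*(-1) + 443 = (-88 + 18*(-5))*(-1) + 443 = (-88 - 90)*(-1) + 443 = -178*(-1) + 443 = 178 + 443 = 621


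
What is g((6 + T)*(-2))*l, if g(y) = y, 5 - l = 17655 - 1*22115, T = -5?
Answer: -8930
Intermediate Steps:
l = 4465 (l = 5 - (17655 - 1*22115) = 5 - (17655 - 22115) = 5 - 1*(-4460) = 5 + 4460 = 4465)
g((6 + T)*(-2))*l = ((6 - 5)*(-2))*4465 = (1*(-2))*4465 = -2*4465 = -8930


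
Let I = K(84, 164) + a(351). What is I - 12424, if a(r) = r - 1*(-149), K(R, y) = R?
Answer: -11840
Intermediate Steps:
a(r) = 149 + r (a(r) = r + 149 = 149 + r)
I = 584 (I = 84 + (149 + 351) = 84 + 500 = 584)
I - 12424 = 584 - 12424 = -11840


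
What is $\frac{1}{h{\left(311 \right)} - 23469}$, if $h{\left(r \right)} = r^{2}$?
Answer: $\frac{1}{73252} \approx 1.3652 \cdot 10^{-5}$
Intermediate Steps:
$\frac{1}{h{\left(311 \right)} - 23469} = \frac{1}{311^{2} - 23469} = \frac{1}{96721 - 23469} = \frac{1}{73252}$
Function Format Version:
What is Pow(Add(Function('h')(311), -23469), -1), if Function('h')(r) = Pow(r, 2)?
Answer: Rational(1, 73252) ≈ 1.3652e-5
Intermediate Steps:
Pow(Add(Function('h')(311), -23469), -1) = Pow(Add(Pow(311, 2), -23469), -1) = Pow(Add(96721, -23469), -1) = Pow(73252, -1) = Rational(1, 73252)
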